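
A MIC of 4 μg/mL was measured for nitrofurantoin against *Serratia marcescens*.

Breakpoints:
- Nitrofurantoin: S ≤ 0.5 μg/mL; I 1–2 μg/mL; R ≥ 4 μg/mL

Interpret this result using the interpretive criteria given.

R

Nitrofurantoin (4 μg/mL) ≥ 4 μg/mL → Resistant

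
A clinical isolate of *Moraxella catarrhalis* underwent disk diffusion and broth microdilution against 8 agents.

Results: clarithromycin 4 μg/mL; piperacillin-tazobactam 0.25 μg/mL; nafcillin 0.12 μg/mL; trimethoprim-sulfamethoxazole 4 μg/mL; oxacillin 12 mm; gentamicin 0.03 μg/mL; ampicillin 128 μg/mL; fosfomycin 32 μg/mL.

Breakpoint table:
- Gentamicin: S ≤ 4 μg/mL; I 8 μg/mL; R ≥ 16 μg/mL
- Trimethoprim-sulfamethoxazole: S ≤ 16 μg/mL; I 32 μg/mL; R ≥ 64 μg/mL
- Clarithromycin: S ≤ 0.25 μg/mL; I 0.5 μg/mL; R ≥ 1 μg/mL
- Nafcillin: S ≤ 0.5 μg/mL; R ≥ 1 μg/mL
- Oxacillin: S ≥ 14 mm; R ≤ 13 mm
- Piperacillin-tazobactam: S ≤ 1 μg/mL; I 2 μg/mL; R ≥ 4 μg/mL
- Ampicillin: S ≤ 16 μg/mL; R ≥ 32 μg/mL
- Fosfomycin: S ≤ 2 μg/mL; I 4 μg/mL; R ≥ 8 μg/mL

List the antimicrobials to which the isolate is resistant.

Clarithromycin: 4 μg/mL is ≥ 1 μg/mL ⇒ R
Piperacillin-tazobactam: 0.25 μg/mL is ≤ 1 μg/mL — Susceptible
Nafcillin 0.12 μg/mL: ≤ 0.5 μg/mL → S
Trimethoprim-sulfamethoxazole 4 μg/mL: ≤ 16 μg/mL → S
Oxacillin: 12 mm is ≤ 13 mm → R
Gentamicin (0.03 μg/mL) ≤ 4 μg/mL ⇒ susceptible
Ampicillin (128 μg/mL) ≥ 32 μg/mL — R
Fosfomycin (32 μg/mL) ≥ 8 μg/mL → R

clarithromycin, oxacillin, ampicillin, fosfomycin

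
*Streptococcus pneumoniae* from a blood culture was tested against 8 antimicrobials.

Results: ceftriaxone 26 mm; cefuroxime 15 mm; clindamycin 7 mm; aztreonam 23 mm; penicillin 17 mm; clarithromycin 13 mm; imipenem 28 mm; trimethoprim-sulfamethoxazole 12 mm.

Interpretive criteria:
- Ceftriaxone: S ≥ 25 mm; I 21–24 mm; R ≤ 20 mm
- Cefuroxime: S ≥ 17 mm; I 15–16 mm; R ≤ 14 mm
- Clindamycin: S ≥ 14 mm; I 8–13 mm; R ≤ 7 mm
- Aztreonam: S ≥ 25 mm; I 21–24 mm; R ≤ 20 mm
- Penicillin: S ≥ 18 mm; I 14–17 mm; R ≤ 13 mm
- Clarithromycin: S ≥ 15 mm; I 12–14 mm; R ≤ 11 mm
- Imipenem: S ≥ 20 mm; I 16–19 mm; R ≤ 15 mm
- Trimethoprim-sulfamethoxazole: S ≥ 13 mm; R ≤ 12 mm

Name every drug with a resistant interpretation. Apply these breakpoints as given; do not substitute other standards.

clindamycin, trimethoprim-sulfamethoxazole

Ceftriaxone (26 mm) ≥ 25 mm ⇒ S
Cefuroxime (15 mm) in 15–16 mm → intermediate
Clindamycin 7 mm: ≤ 7 mm — resistant
Aztreonam (23 mm) in 21–24 mm ⇒ intermediate
Penicillin 17 mm: in 14–17 mm — I
Clarithromycin 13 mm: in 12–14 mm — intermediate
Imipenem 28 mm: ≥ 20 mm ⇒ S
Trimethoprim-sulfamethoxazole 12 mm: ≤ 12 mm → Resistant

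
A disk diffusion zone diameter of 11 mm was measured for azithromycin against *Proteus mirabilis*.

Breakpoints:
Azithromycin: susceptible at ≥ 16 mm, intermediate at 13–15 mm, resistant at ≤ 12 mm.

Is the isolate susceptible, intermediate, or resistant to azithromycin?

Resistant

Azithromycin 11 mm: ≤ 12 mm — Resistant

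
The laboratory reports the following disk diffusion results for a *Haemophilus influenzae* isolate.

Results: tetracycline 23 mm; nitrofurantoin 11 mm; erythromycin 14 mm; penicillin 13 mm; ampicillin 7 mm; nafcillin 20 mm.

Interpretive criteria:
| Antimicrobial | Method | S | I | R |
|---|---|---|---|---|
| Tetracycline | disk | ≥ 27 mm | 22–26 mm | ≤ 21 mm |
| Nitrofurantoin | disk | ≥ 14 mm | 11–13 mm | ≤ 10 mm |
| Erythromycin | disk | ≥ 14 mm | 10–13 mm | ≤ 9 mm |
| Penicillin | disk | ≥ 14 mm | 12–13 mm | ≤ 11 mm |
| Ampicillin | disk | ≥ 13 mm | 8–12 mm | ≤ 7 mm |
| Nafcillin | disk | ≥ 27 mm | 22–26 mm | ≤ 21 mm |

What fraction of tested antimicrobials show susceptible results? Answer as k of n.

Tetracycline (23 mm) in 22–26 mm → I
Nitrofurantoin: 11 mm is in 11–13 mm — Intermediate
Erythromycin 14 mm: ≥ 14 mm → S
Penicillin 13 mm: in 12–13 mm ⇒ Intermediate
Ampicillin 7 mm: ≤ 7 mm — R
Nafcillin 20 mm: ≤ 21 mm ⇒ R
Susceptible: 1/6

1 of 6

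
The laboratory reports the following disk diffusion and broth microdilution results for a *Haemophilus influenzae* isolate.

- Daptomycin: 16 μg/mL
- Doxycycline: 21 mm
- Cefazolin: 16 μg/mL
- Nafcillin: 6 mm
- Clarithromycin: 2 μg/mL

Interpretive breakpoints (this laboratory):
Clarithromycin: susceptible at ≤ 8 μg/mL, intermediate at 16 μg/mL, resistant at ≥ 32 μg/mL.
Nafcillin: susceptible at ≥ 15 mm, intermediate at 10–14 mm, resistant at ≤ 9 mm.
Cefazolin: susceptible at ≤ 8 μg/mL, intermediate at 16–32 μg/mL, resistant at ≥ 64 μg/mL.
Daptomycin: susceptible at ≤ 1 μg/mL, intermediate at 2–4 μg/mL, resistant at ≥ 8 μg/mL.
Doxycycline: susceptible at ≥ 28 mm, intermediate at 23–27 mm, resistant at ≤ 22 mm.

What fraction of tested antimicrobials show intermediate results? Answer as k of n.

Daptomycin (16 μg/mL) ≥ 8 μg/mL → R
Doxycycline 21 mm: ≤ 22 mm → resistant
Cefazolin 16 μg/mL: in 16–32 μg/mL — intermediate
Nafcillin: 6 mm is ≤ 9 mm ⇒ Resistant
Clarithromycin: 2 μg/mL is ≤ 8 μg/mL ⇒ Susceptible
Intermediate: 1/5

1 of 5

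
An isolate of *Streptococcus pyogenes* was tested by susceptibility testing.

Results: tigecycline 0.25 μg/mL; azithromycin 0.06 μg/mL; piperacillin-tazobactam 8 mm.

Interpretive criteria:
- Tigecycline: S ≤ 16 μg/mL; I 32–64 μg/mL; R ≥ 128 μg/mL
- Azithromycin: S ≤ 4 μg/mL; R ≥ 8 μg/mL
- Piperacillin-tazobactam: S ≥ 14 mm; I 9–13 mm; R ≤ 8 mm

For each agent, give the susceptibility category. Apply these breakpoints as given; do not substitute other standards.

S, S, R

Tigecycline 0.25 μg/mL: ≤ 16 μg/mL — Susceptible
Azithromycin: 0.06 μg/mL is ≤ 4 μg/mL → susceptible
Piperacillin-tazobactam 8 mm: ≤ 8 mm — R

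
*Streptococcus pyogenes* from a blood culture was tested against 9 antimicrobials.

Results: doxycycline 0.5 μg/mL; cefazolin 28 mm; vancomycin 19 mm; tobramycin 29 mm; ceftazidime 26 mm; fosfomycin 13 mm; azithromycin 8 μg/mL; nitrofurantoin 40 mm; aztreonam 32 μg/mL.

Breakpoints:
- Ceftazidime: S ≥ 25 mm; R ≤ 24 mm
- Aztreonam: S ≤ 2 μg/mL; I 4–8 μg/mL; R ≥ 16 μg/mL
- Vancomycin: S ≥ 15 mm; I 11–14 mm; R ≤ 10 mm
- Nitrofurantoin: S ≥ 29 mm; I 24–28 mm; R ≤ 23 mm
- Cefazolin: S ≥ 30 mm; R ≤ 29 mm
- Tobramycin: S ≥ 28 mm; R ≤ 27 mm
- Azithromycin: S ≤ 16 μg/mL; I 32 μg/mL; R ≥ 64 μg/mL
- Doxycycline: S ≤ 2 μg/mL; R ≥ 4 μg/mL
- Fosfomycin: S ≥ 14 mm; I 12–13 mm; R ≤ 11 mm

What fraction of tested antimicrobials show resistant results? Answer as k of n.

2 of 9

Doxycycline: 0.5 μg/mL is ≤ 2 μg/mL — susceptible
Cefazolin (28 mm) ≤ 29 mm → R
Vancomycin: 19 mm is ≥ 15 mm → Susceptible
Tobramycin (29 mm) ≥ 28 mm — S
Ceftazidime: 26 mm is ≥ 25 mm → susceptible
Fosfomycin 13 mm: in 12–13 mm → Intermediate
Azithromycin: 8 μg/mL is ≤ 16 μg/mL ⇒ susceptible
Nitrofurantoin: 40 mm is ≥ 29 mm → susceptible
Aztreonam 32 μg/mL: ≥ 16 μg/mL → resistant
Resistant: 2/9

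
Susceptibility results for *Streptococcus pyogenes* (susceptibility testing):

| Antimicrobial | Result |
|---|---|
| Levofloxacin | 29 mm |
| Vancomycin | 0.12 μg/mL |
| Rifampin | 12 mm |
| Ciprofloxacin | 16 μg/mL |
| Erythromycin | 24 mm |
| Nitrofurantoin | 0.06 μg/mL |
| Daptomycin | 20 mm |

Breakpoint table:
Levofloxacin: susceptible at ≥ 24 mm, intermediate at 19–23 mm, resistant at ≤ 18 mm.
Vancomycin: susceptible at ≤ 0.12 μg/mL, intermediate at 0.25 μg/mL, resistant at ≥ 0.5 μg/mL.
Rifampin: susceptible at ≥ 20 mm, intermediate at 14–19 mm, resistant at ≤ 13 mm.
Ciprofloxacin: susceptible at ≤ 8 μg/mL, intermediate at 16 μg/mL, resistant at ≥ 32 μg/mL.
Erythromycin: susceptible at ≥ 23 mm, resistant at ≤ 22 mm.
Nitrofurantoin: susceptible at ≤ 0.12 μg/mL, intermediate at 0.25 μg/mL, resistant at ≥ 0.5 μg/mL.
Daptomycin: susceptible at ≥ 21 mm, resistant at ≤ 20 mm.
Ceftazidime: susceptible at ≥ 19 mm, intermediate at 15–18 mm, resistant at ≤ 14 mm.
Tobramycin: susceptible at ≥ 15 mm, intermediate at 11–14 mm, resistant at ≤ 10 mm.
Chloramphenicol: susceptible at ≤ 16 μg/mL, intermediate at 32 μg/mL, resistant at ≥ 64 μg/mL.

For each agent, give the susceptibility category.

S, S, R, I, S, S, R

Levofloxacin (29 mm) ≥ 24 mm → susceptible
Vancomycin 0.12 μg/mL: ≤ 0.12 μg/mL ⇒ Susceptible
Rifampin 12 mm: ≤ 13 mm → resistant
Ciprofloxacin 16 μg/mL: = 16 μg/mL — I
Erythromycin (24 mm) ≥ 23 mm — susceptible
Nitrofurantoin: 0.06 μg/mL is ≤ 0.12 μg/mL → Susceptible
Daptomycin 20 mm: ≤ 20 mm → resistant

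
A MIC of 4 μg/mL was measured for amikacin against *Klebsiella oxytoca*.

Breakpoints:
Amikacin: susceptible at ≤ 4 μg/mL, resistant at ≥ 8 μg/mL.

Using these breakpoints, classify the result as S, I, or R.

S

Amikacin 4 μg/mL: ≤ 4 μg/mL ⇒ S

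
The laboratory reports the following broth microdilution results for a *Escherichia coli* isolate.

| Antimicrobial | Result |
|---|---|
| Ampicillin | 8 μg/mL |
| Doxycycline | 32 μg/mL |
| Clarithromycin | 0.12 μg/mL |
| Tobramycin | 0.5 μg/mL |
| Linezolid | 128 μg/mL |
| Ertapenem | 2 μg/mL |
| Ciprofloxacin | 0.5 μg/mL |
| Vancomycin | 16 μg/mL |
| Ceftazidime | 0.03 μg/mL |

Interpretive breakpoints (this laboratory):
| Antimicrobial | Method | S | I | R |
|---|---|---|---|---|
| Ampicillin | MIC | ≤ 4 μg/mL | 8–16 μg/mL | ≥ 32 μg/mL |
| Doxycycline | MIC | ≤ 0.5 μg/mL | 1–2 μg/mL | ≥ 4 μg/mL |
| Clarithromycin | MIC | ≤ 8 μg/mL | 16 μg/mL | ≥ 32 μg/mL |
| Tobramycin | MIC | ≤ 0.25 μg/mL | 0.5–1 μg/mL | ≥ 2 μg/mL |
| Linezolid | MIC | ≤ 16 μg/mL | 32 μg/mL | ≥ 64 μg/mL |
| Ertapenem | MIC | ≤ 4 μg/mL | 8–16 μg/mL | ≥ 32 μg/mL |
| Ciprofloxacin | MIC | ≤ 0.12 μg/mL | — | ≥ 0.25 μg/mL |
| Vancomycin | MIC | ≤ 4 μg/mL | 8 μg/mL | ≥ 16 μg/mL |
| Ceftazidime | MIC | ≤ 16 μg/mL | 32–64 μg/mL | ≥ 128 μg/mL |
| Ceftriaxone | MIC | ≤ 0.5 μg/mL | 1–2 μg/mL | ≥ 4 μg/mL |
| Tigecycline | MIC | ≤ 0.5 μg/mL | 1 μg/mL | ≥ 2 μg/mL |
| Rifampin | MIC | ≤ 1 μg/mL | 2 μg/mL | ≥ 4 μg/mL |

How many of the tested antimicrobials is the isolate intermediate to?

Ampicillin 8 μg/mL: in 8–16 μg/mL — Intermediate
Doxycycline: 32 μg/mL is ≥ 4 μg/mL ⇒ R
Clarithromycin: 0.12 μg/mL is ≤ 8 μg/mL ⇒ S
Tobramycin 0.5 μg/mL: in 0.5–1 μg/mL ⇒ intermediate
Linezolid (128 μg/mL) ≥ 64 μg/mL ⇒ R
Ertapenem (2 μg/mL) ≤ 4 μg/mL → S
Ciprofloxacin: 0.5 μg/mL is ≥ 0.25 μg/mL — resistant
Vancomycin: 16 μg/mL is ≥ 16 μg/mL → resistant
Ceftazidime: 0.03 μg/mL is ≤ 16 μg/mL → susceptible
Intermediate: 2

2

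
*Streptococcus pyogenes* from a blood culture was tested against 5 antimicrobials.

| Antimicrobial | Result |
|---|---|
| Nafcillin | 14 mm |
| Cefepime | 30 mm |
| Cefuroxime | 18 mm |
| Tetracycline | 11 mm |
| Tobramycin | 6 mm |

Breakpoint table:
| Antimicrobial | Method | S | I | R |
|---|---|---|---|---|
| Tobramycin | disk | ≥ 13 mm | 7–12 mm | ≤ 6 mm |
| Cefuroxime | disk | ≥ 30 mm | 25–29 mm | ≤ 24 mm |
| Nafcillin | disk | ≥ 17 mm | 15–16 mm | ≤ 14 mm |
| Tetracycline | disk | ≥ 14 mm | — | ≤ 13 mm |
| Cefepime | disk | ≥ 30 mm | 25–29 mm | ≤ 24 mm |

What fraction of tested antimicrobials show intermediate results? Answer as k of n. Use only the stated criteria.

Nafcillin: 14 mm is ≤ 14 mm ⇒ R
Cefepime: 30 mm is ≥ 30 mm → S
Cefuroxime 18 mm: ≤ 24 mm ⇒ R
Tetracycline 11 mm: ≤ 13 mm → resistant
Tobramycin: 6 mm is ≤ 6 mm — Resistant
Intermediate: 0/5

0 of 5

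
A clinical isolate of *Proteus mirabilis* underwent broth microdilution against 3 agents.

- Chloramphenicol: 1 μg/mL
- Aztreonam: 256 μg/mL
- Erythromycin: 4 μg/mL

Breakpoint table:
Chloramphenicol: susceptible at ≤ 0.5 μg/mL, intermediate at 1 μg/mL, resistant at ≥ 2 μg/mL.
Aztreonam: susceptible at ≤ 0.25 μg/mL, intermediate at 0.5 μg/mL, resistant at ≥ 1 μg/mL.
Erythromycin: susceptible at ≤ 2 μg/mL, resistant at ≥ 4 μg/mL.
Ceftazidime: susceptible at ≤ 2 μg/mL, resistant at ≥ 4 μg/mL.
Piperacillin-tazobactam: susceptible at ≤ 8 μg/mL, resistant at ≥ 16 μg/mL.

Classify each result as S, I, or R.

Chloramphenicol: 1 μg/mL is = 1 μg/mL — Intermediate
Aztreonam 256 μg/mL: ≥ 1 μg/mL — resistant
Erythromycin (4 μg/mL) ≥ 4 μg/mL — R

I, R, R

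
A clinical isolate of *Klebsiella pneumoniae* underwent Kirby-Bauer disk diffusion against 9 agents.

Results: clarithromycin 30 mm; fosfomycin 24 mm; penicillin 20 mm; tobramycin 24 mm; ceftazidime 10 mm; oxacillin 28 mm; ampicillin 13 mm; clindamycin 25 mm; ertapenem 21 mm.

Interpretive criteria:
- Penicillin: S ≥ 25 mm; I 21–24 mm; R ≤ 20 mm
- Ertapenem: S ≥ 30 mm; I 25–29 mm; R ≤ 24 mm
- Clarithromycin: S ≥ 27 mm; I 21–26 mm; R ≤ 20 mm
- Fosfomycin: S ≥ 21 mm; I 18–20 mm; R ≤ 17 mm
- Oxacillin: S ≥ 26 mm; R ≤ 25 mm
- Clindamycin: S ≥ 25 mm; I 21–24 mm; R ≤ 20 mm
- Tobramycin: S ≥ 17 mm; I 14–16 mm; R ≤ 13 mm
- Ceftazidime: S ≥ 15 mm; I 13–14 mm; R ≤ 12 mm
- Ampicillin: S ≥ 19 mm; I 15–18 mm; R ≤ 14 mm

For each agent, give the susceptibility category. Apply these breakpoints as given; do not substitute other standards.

Clarithromycin (30 mm) ≥ 27 mm ⇒ susceptible
Fosfomycin (24 mm) ≥ 21 mm ⇒ S
Penicillin: 20 mm is ≤ 20 mm → R
Tobramycin: 24 mm is ≥ 17 mm — susceptible
Ceftazidime (10 mm) ≤ 12 mm ⇒ Resistant
Oxacillin: 28 mm is ≥ 26 mm ⇒ susceptible
Ampicillin: 13 mm is ≤ 14 mm — resistant
Clindamycin (25 mm) ≥ 25 mm ⇒ Susceptible
Ertapenem (21 mm) ≤ 24 mm ⇒ R

S, S, R, S, R, S, R, S, R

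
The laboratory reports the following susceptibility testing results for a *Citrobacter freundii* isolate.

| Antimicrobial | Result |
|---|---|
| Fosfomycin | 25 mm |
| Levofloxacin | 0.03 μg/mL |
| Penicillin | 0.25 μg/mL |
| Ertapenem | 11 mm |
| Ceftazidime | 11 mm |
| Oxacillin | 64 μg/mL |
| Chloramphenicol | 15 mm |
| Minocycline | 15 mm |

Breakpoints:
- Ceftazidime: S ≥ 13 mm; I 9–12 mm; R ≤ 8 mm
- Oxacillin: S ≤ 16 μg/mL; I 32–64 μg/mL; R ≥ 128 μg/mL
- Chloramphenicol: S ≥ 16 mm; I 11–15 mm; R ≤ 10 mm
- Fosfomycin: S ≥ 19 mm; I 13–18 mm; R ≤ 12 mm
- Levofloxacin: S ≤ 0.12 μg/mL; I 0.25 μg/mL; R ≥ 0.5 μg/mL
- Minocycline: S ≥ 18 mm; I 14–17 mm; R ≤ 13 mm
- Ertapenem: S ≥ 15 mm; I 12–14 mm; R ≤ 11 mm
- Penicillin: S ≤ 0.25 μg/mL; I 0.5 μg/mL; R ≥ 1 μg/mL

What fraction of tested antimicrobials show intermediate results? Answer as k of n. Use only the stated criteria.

4 of 8

Fosfomycin 25 mm: ≥ 19 mm ⇒ susceptible
Levofloxacin 0.03 μg/mL: ≤ 0.12 μg/mL — S
Penicillin (0.25 μg/mL) ≤ 0.25 μg/mL ⇒ Susceptible
Ertapenem 11 mm: ≤ 11 mm ⇒ Resistant
Ceftazidime 11 mm: in 9–12 mm → intermediate
Oxacillin 64 μg/mL: in 32–64 μg/mL — Intermediate
Chloramphenicol 15 mm: in 11–15 mm → intermediate
Minocycline 15 mm: in 14–17 mm — Intermediate
Intermediate: 4/8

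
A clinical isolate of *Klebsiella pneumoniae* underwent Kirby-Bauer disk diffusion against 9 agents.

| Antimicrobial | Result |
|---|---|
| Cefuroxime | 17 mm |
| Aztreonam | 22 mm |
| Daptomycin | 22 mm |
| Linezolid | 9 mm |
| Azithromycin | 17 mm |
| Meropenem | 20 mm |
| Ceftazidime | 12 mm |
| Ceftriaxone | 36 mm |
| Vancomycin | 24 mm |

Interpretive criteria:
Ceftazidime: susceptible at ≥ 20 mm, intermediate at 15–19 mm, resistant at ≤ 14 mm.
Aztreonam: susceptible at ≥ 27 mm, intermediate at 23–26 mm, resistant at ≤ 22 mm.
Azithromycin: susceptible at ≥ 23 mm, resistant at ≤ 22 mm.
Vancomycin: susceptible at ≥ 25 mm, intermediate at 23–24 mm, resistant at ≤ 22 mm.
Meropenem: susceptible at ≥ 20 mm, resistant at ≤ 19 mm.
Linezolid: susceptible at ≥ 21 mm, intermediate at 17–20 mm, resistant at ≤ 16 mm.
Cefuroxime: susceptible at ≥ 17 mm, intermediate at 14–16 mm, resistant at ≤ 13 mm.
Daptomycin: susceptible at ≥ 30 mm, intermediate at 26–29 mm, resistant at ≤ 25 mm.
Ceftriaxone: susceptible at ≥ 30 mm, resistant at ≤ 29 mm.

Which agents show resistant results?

aztreonam, daptomycin, linezolid, azithromycin, ceftazidime

Cefuroxime: 17 mm is ≥ 17 mm ⇒ S
Aztreonam: 22 mm is ≤ 22 mm → Resistant
Daptomycin: 22 mm is ≤ 25 mm → Resistant
Linezolid (9 mm) ≤ 16 mm — resistant
Azithromycin (17 mm) ≤ 22 mm — Resistant
Meropenem 20 mm: ≥ 20 mm → S
Ceftazidime: 12 mm is ≤ 14 mm ⇒ R
Ceftriaxone (36 mm) ≥ 30 mm — Susceptible
Vancomycin 24 mm: in 23–24 mm ⇒ I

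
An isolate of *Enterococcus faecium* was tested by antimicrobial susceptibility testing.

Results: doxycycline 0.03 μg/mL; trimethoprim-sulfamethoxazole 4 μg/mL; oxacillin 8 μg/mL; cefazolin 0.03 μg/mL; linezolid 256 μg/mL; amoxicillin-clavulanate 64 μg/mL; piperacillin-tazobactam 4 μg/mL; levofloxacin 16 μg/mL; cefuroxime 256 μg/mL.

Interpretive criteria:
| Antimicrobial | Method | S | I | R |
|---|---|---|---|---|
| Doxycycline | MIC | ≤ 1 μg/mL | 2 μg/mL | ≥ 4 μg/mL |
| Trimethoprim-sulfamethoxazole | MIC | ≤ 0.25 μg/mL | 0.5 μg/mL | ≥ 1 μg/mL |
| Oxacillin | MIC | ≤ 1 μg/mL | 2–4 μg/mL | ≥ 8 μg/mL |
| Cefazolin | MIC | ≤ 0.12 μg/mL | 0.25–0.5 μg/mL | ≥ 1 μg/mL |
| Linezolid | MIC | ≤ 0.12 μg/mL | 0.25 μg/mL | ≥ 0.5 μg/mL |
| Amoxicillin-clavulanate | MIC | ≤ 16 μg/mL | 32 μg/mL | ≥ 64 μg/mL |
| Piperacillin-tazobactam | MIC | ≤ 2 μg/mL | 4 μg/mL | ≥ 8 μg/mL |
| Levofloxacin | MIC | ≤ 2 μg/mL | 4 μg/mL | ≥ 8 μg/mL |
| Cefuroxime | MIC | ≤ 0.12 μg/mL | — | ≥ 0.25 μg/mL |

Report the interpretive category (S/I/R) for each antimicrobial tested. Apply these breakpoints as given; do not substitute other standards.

S, R, R, S, R, R, I, R, R

Doxycycline (0.03 μg/mL) ≤ 1 μg/mL — S
Trimethoprim-sulfamethoxazole 4 μg/mL: ≥ 1 μg/mL ⇒ Resistant
Oxacillin: 8 μg/mL is ≥ 8 μg/mL → Resistant
Cefazolin 0.03 μg/mL: ≤ 0.12 μg/mL ⇒ Susceptible
Linezolid 256 μg/mL: ≥ 0.5 μg/mL ⇒ resistant
Amoxicillin-clavulanate 64 μg/mL: ≥ 64 μg/mL — resistant
Piperacillin-tazobactam 4 μg/mL: = 4 μg/mL ⇒ intermediate
Levofloxacin: 16 μg/mL is ≥ 8 μg/mL ⇒ R
Cefuroxime: 256 μg/mL is ≥ 0.25 μg/mL ⇒ Resistant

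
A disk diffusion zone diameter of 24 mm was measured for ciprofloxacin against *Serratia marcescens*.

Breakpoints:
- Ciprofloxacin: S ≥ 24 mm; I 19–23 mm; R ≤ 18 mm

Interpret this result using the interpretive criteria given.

S

Ciprofloxacin 24 mm: ≥ 24 mm → S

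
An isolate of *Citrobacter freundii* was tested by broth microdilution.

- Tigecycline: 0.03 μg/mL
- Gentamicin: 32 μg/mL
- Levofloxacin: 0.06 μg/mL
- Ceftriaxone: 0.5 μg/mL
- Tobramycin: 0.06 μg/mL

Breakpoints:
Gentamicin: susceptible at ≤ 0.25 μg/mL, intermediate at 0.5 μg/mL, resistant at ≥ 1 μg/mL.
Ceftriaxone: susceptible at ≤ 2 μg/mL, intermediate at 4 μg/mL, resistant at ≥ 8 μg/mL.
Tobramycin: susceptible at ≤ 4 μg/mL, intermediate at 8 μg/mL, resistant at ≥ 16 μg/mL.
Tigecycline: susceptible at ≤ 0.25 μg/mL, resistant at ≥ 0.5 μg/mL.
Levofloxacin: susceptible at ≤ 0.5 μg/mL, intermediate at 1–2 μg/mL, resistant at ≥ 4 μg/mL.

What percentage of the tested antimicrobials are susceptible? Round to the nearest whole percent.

Tigecycline: 0.03 μg/mL is ≤ 0.25 μg/mL — S
Gentamicin (32 μg/mL) ≥ 1 μg/mL ⇒ resistant
Levofloxacin 0.06 μg/mL: ≤ 0.5 μg/mL ⇒ S
Ceftriaxone: 0.5 μg/mL is ≤ 2 μg/mL — S
Tobramycin (0.06 μg/mL) ≤ 4 μg/mL → Susceptible
Susceptible: 4/5

80%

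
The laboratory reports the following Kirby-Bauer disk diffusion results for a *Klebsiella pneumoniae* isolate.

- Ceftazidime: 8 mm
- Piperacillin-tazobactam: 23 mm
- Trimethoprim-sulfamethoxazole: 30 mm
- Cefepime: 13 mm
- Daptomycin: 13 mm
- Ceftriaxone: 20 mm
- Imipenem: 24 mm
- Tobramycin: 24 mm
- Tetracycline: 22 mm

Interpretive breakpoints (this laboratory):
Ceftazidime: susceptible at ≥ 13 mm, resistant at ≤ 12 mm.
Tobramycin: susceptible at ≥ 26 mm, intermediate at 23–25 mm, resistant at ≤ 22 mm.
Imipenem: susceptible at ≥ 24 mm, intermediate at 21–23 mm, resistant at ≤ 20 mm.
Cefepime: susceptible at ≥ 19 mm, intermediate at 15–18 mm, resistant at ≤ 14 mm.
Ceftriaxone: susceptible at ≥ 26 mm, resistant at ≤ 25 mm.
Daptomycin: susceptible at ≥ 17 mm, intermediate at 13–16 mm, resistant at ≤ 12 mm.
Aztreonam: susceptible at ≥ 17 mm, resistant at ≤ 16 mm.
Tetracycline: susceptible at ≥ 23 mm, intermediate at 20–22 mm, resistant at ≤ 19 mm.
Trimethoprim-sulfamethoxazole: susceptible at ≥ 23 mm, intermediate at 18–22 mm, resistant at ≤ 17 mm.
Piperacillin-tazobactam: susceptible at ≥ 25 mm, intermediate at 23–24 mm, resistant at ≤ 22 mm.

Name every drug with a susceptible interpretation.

trimethoprim-sulfamethoxazole, imipenem

Ceftazidime: 8 mm is ≤ 12 mm → Resistant
Piperacillin-tazobactam (23 mm) in 23–24 mm → I
Trimethoprim-sulfamethoxazole: 30 mm is ≥ 23 mm → Susceptible
Cefepime 13 mm: ≤ 14 mm → R
Daptomycin 13 mm: in 13–16 mm ⇒ Intermediate
Ceftriaxone: 20 mm is ≤ 25 mm — resistant
Imipenem: 24 mm is ≥ 24 mm → Susceptible
Tobramycin (24 mm) in 23–25 mm → intermediate
Tetracycline (22 mm) in 20–22 mm — Intermediate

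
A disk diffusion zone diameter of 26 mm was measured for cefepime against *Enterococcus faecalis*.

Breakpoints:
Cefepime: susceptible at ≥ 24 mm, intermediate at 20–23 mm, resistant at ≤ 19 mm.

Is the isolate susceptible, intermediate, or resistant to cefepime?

Cefepime (26 mm) ≥ 24 mm — susceptible

S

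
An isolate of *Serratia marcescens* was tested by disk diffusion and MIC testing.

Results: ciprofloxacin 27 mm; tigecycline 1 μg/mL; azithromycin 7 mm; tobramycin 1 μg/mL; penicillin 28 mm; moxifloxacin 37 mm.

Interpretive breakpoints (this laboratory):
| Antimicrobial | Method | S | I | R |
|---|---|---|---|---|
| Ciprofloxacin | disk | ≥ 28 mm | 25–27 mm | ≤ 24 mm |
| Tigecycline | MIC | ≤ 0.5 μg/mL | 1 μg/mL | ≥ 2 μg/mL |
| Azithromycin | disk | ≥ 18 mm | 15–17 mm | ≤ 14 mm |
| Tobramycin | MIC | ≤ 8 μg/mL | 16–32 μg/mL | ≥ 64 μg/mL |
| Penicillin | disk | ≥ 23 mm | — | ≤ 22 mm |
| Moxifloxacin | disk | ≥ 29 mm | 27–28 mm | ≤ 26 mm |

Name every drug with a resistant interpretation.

Ciprofloxacin (27 mm) in 25–27 mm ⇒ intermediate
Tigecycline: 1 μg/mL is = 1 μg/mL → I
Azithromycin: 7 mm is ≤ 14 mm → resistant
Tobramycin: 1 μg/mL is ≤ 8 μg/mL ⇒ Susceptible
Penicillin: 28 mm is ≥ 23 mm → susceptible
Moxifloxacin 37 mm: ≥ 29 mm ⇒ Susceptible

azithromycin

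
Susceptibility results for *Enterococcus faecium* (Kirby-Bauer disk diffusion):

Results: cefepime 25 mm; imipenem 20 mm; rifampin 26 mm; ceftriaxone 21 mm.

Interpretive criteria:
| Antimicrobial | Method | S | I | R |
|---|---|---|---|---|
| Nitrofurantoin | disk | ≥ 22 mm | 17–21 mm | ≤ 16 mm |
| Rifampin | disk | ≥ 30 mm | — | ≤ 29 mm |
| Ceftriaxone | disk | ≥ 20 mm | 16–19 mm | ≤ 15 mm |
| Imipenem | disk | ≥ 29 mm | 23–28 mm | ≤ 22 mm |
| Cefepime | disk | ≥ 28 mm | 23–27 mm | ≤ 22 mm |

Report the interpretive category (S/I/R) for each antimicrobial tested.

Cefepime 25 mm: in 23–27 mm ⇒ Intermediate
Imipenem (20 mm) ≤ 22 mm ⇒ R
Rifampin 26 mm: ≤ 29 mm → R
Ceftriaxone: 21 mm is ≥ 20 mm → Susceptible

I, R, R, S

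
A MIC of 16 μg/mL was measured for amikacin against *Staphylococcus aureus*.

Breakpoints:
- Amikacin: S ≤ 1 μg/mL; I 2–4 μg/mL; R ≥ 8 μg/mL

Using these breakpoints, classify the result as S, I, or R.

Amikacin: 16 μg/mL is ≥ 8 μg/mL ⇒ R

R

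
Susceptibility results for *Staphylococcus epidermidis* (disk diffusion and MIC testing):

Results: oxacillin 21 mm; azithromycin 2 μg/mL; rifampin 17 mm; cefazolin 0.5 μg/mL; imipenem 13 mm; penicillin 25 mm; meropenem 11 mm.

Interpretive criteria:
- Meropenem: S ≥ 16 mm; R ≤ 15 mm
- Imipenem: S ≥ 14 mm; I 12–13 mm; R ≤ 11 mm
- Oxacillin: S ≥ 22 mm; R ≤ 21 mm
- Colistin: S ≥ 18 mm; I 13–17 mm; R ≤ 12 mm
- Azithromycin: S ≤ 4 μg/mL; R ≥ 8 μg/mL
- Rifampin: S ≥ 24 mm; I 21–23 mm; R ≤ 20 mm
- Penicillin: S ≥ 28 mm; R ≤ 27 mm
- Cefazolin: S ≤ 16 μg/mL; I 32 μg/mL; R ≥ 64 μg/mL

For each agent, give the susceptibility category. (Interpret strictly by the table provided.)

Oxacillin: 21 mm is ≤ 21 mm → resistant
Azithromycin (2 μg/mL) ≤ 4 μg/mL → S
Rifampin 17 mm: ≤ 20 mm ⇒ R
Cefazolin: 0.5 μg/mL is ≤ 16 μg/mL ⇒ S
Imipenem 13 mm: in 12–13 mm → I
Penicillin (25 mm) ≤ 27 mm ⇒ R
Meropenem (11 mm) ≤ 15 mm → Resistant

R, S, R, S, I, R, R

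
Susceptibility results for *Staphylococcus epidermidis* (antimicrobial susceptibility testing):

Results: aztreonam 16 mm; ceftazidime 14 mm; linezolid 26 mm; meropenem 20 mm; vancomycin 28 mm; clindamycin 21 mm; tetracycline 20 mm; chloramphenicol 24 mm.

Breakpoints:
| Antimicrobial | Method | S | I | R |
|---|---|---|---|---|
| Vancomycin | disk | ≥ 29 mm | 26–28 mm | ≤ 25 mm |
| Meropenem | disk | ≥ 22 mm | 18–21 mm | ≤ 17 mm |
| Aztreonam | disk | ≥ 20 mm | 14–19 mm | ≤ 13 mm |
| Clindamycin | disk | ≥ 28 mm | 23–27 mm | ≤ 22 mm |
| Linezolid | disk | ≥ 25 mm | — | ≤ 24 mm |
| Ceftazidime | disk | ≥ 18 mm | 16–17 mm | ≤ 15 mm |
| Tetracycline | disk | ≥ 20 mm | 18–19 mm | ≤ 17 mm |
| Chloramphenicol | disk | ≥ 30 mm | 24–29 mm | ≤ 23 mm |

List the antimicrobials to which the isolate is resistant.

Aztreonam (16 mm) in 14–19 mm → Intermediate
Ceftazidime (14 mm) ≤ 15 mm → Resistant
Linezolid (26 mm) ≥ 25 mm — susceptible
Meropenem (20 mm) in 18–21 mm → intermediate
Vancomycin: 28 mm is in 26–28 mm — I
Clindamycin: 21 mm is ≤ 22 mm → resistant
Tetracycline 20 mm: ≥ 20 mm — susceptible
Chloramphenicol: 24 mm is in 24–29 mm → Intermediate

ceftazidime, clindamycin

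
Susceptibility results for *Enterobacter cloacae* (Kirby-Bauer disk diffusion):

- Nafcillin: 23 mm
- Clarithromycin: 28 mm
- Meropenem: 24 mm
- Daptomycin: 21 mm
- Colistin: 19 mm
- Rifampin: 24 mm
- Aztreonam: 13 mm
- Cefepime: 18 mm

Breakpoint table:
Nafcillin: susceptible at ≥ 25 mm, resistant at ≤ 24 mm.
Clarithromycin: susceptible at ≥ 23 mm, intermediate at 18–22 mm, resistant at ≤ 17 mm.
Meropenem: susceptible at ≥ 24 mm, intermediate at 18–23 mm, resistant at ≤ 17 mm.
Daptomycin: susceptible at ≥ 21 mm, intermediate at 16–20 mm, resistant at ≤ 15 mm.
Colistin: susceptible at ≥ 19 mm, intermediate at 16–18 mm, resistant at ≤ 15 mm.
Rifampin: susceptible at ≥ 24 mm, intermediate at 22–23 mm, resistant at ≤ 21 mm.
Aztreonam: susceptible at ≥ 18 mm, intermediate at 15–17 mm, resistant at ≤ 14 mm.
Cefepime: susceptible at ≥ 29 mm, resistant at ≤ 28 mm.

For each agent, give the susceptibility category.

Nafcillin: 23 mm is ≤ 24 mm → R
Clarithromycin 28 mm: ≥ 23 mm — S
Meropenem: 24 mm is ≥ 24 mm — susceptible
Daptomycin: 21 mm is ≥ 21 mm — susceptible
Colistin: 19 mm is ≥ 19 mm → susceptible
Rifampin 24 mm: ≥ 24 mm — susceptible
Aztreonam 13 mm: ≤ 14 mm — Resistant
Cefepime: 18 mm is ≤ 28 mm — Resistant

R, S, S, S, S, S, R, R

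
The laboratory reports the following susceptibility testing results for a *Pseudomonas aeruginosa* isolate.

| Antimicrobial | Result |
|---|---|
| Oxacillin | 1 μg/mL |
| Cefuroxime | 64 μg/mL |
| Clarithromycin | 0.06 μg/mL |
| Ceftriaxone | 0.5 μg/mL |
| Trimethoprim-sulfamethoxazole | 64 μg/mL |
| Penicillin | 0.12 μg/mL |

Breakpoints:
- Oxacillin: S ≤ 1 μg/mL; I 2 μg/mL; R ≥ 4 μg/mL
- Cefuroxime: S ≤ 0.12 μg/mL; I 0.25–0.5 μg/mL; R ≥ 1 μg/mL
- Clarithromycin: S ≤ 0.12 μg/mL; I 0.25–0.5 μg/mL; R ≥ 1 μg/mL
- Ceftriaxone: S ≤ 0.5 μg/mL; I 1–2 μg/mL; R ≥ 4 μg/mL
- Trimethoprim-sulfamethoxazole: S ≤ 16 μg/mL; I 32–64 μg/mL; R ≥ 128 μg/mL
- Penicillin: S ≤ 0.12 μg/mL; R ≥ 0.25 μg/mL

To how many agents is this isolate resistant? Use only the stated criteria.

1

Oxacillin (1 μg/mL) ≤ 1 μg/mL ⇒ S
Cefuroxime (64 μg/mL) ≥ 1 μg/mL — resistant
Clarithromycin: 0.06 μg/mL is ≤ 0.12 μg/mL — Susceptible
Ceftriaxone: 0.5 μg/mL is ≤ 0.5 μg/mL → S
Trimethoprim-sulfamethoxazole (64 μg/mL) in 32–64 μg/mL — Intermediate
Penicillin: 0.12 μg/mL is ≤ 0.12 μg/mL — susceptible
Resistant: 1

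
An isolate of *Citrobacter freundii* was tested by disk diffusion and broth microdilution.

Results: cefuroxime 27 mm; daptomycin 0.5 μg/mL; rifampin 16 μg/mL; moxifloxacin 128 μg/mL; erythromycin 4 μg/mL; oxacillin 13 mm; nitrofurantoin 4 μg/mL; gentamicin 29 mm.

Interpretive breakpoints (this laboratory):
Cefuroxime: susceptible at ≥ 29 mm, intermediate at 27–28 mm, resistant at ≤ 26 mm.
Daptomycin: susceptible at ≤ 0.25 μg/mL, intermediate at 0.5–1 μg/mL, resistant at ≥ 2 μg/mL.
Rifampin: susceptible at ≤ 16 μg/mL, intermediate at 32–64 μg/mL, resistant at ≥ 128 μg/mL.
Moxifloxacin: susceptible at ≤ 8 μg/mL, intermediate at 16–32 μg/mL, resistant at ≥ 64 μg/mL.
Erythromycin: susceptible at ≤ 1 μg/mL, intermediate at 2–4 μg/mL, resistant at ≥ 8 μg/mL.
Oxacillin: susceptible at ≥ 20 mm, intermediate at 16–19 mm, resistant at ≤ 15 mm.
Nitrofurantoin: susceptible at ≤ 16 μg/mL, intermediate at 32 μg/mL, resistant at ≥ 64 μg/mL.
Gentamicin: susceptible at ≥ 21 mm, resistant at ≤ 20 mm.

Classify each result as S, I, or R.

I, I, S, R, I, R, S, S

Cefuroxime (27 mm) in 27–28 mm ⇒ I
Daptomycin (0.5 μg/mL) in 0.5–1 μg/mL — intermediate
Rifampin 16 μg/mL: ≤ 16 μg/mL — susceptible
Moxifloxacin (128 μg/mL) ≥ 64 μg/mL — resistant
Erythromycin (4 μg/mL) in 2–4 μg/mL → Intermediate
Oxacillin 13 mm: ≤ 15 mm — R
Nitrofurantoin 4 μg/mL: ≤ 16 μg/mL — S
Gentamicin 29 mm: ≥ 21 mm — Susceptible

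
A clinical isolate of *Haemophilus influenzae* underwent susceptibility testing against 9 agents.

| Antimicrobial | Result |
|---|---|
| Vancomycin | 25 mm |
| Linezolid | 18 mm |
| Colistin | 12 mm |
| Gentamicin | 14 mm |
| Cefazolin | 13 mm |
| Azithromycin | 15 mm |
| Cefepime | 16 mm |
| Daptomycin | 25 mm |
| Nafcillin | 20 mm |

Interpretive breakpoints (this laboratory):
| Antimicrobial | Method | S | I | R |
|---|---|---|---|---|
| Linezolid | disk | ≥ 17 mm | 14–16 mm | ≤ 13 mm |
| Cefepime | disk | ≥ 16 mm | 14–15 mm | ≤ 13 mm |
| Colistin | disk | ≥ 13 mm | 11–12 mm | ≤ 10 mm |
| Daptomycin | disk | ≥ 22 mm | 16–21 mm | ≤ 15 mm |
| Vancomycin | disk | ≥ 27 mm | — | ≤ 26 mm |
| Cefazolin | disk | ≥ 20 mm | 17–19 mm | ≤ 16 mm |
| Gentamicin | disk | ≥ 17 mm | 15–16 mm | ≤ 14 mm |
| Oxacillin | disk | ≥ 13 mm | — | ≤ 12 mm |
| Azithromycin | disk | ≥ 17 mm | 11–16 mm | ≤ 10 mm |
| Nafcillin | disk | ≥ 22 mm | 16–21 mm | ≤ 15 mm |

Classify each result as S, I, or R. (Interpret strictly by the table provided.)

R, S, I, R, R, I, S, S, I

Vancomycin (25 mm) ≤ 26 mm — Resistant
Linezolid (18 mm) ≥ 17 mm ⇒ susceptible
Colistin: 12 mm is in 11–12 mm → intermediate
Gentamicin 14 mm: ≤ 14 mm — resistant
Cefazolin: 13 mm is ≤ 16 mm — resistant
Azithromycin (15 mm) in 11–16 mm — I
Cefepime (16 mm) ≥ 16 mm → S
Daptomycin (25 mm) ≥ 22 mm → Susceptible
Nafcillin 20 mm: in 16–21 mm ⇒ I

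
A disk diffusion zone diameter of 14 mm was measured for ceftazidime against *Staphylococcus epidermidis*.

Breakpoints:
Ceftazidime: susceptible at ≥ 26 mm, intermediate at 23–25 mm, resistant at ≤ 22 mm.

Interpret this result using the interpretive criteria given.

Resistant

Ceftazidime: 14 mm is ≤ 22 mm — R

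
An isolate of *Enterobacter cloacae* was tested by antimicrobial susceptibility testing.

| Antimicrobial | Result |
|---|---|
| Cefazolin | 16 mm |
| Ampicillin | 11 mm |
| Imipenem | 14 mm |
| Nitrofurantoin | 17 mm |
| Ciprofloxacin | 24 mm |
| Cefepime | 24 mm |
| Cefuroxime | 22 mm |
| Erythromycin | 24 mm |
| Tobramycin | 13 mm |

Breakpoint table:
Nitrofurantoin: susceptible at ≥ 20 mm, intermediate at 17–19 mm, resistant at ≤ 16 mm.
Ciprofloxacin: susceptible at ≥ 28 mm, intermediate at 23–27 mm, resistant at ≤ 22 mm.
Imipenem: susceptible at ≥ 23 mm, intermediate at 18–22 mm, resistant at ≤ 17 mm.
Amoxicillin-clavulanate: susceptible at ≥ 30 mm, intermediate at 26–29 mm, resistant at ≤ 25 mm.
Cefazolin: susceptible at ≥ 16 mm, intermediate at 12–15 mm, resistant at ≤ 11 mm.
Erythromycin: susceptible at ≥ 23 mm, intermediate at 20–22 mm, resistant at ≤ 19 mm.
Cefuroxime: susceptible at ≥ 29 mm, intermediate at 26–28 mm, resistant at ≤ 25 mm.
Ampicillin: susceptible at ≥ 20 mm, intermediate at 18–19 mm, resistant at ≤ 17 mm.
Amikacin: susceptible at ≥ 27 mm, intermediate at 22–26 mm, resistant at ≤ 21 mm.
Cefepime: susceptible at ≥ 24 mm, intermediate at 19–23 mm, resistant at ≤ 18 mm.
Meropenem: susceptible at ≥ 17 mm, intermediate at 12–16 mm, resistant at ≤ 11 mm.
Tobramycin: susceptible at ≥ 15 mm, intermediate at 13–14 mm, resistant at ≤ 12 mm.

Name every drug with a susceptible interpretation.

Cefazolin (16 mm) ≥ 16 mm → susceptible
Ampicillin (11 mm) ≤ 17 mm → Resistant
Imipenem (14 mm) ≤ 17 mm ⇒ R
Nitrofurantoin 17 mm: in 17–19 mm ⇒ I
Ciprofloxacin (24 mm) in 23–27 mm ⇒ I
Cefepime 24 mm: ≥ 24 mm → S
Cefuroxime (22 mm) ≤ 25 mm ⇒ R
Erythromycin 24 mm: ≥ 23 mm ⇒ Susceptible
Tobramycin: 13 mm is in 13–14 mm ⇒ I

cefazolin, cefepime, erythromycin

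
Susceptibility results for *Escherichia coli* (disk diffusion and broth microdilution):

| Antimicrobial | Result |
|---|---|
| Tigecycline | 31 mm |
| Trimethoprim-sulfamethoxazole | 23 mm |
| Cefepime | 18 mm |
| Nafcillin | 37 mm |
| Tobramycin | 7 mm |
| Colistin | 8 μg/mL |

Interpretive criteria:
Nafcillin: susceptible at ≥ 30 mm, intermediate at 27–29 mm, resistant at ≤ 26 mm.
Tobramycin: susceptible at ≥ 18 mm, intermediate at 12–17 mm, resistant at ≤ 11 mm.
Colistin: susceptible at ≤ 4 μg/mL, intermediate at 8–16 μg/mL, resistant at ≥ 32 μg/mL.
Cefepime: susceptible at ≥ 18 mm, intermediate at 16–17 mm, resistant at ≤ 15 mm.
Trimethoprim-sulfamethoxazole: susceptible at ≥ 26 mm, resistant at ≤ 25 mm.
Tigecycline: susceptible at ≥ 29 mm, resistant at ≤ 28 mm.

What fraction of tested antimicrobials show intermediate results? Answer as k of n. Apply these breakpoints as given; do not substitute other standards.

Tigecycline (31 mm) ≥ 29 mm — susceptible
Trimethoprim-sulfamethoxazole: 23 mm is ≤ 25 mm — R
Cefepime (18 mm) ≥ 18 mm ⇒ Susceptible
Nafcillin 37 mm: ≥ 30 mm → susceptible
Tobramycin: 7 mm is ≤ 11 mm ⇒ R
Colistin 8 μg/mL: in 8–16 μg/mL → Intermediate
Intermediate: 1/6

1 of 6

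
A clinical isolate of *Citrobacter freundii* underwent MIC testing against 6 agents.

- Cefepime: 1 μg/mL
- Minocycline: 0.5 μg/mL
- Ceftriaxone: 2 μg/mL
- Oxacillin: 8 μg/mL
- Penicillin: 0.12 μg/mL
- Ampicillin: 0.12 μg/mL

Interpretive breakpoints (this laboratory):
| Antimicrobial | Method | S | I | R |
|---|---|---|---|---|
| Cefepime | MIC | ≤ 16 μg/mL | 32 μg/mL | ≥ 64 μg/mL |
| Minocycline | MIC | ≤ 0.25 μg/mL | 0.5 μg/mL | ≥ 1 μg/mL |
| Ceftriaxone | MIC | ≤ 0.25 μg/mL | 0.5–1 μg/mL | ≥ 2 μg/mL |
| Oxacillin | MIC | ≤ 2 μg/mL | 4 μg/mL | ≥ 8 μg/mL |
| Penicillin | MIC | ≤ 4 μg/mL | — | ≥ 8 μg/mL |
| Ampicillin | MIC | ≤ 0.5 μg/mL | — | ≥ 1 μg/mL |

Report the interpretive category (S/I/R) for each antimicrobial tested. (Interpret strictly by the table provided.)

Cefepime (1 μg/mL) ≤ 16 μg/mL → susceptible
Minocycline (0.5 μg/mL) = 0.5 μg/mL → intermediate
Ceftriaxone 2 μg/mL: ≥ 2 μg/mL ⇒ R
Oxacillin 8 μg/mL: ≥ 8 μg/mL — resistant
Penicillin 0.12 μg/mL: ≤ 4 μg/mL ⇒ susceptible
Ampicillin (0.12 μg/mL) ≤ 0.5 μg/mL ⇒ susceptible

S, I, R, R, S, S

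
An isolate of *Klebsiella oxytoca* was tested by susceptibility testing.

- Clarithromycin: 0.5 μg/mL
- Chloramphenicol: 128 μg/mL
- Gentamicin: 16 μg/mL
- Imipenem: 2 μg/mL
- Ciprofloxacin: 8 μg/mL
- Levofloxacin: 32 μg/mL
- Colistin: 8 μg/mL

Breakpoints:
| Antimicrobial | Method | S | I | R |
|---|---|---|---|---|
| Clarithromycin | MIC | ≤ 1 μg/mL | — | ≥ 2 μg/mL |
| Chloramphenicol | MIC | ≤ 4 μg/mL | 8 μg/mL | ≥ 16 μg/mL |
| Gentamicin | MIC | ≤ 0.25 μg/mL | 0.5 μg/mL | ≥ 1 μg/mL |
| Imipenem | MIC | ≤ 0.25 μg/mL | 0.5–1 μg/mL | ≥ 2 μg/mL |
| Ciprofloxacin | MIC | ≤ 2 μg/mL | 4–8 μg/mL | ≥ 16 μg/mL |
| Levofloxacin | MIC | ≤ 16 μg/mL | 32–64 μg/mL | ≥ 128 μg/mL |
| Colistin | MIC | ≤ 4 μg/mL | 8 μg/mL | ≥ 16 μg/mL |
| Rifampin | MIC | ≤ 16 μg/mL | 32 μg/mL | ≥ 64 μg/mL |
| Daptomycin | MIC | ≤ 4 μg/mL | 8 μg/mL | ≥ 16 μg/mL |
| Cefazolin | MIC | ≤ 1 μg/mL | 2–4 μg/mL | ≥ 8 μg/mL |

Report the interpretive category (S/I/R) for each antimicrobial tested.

Clarithromycin: 0.5 μg/mL is ≤ 1 μg/mL → susceptible
Chloramphenicol: 128 μg/mL is ≥ 16 μg/mL ⇒ R
Gentamicin: 16 μg/mL is ≥ 1 μg/mL ⇒ R
Imipenem (2 μg/mL) ≥ 2 μg/mL ⇒ R
Ciprofloxacin 8 μg/mL: in 4–8 μg/mL ⇒ Intermediate
Levofloxacin: 32 μg/mL is in 32–64 μg/mL — Intermediate
Colistin: 8 μg/mL is = 8 μg/mL — intermediate

S, R, R, R, I, I, I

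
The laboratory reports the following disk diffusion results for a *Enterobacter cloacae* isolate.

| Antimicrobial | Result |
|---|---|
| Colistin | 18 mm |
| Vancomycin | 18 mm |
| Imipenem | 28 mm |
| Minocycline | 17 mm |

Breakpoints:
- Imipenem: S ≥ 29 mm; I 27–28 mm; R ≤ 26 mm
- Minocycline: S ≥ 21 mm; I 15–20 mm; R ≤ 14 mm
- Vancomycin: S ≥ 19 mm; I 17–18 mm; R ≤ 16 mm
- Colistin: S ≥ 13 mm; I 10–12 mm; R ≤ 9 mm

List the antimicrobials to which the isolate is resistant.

none

Colistin (18 mm) ≥ 13 mm — S
Vancomycin (18 mm) in 17–18 mm → intermediate
Imipenem 28 mm: in 27–28 mm — Intermediate
Minocycline (17 mm) in 15–20 mm → I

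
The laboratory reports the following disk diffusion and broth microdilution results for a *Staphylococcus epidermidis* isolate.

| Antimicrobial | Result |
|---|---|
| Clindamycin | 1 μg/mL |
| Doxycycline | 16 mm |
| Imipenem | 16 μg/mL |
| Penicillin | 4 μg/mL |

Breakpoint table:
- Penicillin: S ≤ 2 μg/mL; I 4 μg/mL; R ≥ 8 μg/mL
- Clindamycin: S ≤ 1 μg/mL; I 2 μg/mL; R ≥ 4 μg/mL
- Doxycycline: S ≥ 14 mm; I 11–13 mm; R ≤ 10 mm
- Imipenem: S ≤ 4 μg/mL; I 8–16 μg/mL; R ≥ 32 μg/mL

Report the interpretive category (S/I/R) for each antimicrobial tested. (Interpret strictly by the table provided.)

S, S, I, I

Clindamycin (1 μg/mL) ≤ 1 μg/mL → susceptible
Doxycycline: 16 mm is ≥ 14 mm — susceptible
Imipenem: 16 μg/mL is in 8–16 μg/mL — Intermediate
Penicillin 4 μg/mL: = 4 μg/mL ⇒ Intermediate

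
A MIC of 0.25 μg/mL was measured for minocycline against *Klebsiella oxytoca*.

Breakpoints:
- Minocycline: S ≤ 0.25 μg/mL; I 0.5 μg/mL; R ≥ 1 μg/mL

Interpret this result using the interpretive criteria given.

Minocycline: 0.25 μg/mL is ≤ 0.25 μg/mL → S

S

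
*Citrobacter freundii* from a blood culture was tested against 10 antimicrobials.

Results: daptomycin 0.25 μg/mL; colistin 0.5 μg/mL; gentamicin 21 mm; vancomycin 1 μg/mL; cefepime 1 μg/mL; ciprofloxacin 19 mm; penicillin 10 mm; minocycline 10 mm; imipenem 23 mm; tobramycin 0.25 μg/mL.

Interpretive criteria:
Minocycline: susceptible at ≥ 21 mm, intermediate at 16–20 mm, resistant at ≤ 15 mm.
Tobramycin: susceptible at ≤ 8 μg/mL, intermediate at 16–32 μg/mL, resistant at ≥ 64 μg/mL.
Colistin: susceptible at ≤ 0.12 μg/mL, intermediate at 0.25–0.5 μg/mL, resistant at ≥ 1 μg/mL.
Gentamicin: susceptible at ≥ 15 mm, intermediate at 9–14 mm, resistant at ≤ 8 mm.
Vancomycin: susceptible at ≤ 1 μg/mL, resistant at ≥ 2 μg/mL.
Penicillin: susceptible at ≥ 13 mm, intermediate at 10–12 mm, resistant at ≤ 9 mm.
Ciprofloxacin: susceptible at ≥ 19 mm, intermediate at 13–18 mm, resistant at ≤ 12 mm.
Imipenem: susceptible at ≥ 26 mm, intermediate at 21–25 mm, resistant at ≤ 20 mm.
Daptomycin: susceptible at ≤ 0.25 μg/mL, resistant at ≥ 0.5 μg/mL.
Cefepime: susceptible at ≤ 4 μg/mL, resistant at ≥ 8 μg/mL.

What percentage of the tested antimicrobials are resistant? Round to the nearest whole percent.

10%

Daptomycin: 0.25 μg/mL is ≤ 0.25 μg/mL — susceptible
Colistin (0.5 μg/mL) in 0.25–0.5 μg/mL ⇒ I
Gentamicin 21 mm: ≥ 15 mm ⇒ S
Vancomycin (1 μg/mL) ≤ 1 μg/mL ⇒ susceptible
Cefepime: 1 μg/mL is ≤ 4 μg/mL — S
Ciprofloxacin 19 mm: ≥ 19 mm → susceptible
Penicillin 10 mm: in 10–12 mm → Intermediate
Minocycline: 10 mm is ≤ 15 mm ⇒ Resistant
Imipenem: 23 mm is in 21–25 mm → Intermediate
Tobramycin (0.25 μg/mL) ≤ 8 μg/mL ⇒ Susceptible
Resistant: 1/10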